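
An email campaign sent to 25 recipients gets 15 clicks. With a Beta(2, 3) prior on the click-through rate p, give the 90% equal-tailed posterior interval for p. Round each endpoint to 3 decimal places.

Posterior: Beta(2+15, 3+10) = Beta(17, 13).
Equal-tailed 90% interval: the 0.05 and 0.95 quantiles of Beta(17, 13).
Posterior mean ≈ 0.567, SD ≈ 0.089; a Normal approximation gives roughly [0.420, 0.713].
Exact: F⁻¹(0.05) = 0.417; F⁻¹(0.95) = 0.711.

[0.417, 0.711]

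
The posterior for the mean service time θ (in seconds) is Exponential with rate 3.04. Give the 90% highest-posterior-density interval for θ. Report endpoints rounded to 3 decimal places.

The exponential density is strictly decreasing on [0, ∞), so the HPD interval is anchored at 0: [0, q] with P(θ ≤ q) = 0.90.
q = −ln(1 − 0.90) / 3.04 = 2.3026 / 3.04 = 0.757.

[0.000, 0.757]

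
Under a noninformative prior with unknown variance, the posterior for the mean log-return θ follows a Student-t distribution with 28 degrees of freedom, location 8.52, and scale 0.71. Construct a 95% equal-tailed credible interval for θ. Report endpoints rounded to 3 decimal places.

[7.066, 9.974]

The t_28 distribution is symmetric; the 95% interval is 8.52 ± t·0.71 with t_{0.975,28} = 2.048.
Half-width: 2.048 × 0.71 = 1.454.
8.52 − 1.454 = 7.066; 8.52 + 1.454 = 9.974.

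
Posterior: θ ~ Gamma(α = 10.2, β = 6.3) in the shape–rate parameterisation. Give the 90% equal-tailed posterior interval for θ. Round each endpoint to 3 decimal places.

Posterior: Gamma(shape 10.2, rate 6.3).
Equal-tailed 90% interval: Gamma(10.2, 6.3) quantiles at 0.05 and 0.95.
Posterior mean ≈ 1.619, SD ≈ 0.507; a Normal approximation gives roughly [0.785, 2.453].
Exact: lower = 0.885; upper = 2.533.

[0.885, 2.533]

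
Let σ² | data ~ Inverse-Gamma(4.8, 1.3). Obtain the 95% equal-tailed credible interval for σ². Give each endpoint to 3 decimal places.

[0.131, 0.859]

Inverse-Gamma(4.8, 1.3) quantiles: F⁻¹(0.025) and F⁻¹(0.975).
Equivalently, 1/σ² ~ Gamma(4.8, rate = 1.3); invert its 0.975 and 0.025 quantiles.
Posterior mean ≈ 0.342, SD ≈ 0.204; a Normal approximation gives roughly [-0.059, 0.743].
Exact: lower = 0.131; upper = 0.859.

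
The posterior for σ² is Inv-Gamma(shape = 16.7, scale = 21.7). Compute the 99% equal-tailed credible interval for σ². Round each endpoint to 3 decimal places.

Inverse-Gamma(16.7, 21.7) quantiles: F⁻¹(0.005) and F⁻¹(0.995).
Equivalently, 1/σ² ~ Gamma(16.7, rate = 21.7); invert its 0.995 and 0.005 quantiles.
Posterior mean ≈ 1.382, SD ≈ 0.360; a Normal approximation gives roughly [0.454, 2.311].
Exact: lower = 0.746; upper = 2.697.

[0.746, 2.697]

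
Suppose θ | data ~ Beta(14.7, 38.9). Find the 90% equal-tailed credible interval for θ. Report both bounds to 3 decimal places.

[0.180, 0.378]

Posterior: Beta(14.7, 38.9).
Equal-tailed 90% interval: the 0.05 and 0.95 quantiles of Beta(14.7, 38.9).
Posterior mean ≈ 0.274, SD ≈ 0.060; a Normal approximation gives roughly [0.175, 0.374].
Exact: F⁻¹(0.05) = 0.180; F⁻¹(0.95) = 0.378.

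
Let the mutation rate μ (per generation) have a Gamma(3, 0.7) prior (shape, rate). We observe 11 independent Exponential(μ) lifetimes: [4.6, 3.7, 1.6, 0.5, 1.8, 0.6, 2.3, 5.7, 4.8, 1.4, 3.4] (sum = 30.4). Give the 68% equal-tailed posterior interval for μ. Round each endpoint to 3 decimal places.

Posterior: Gamma(3+11, 0.7+30.4) = Gamma(14, 31.1) (shape, rate).
Equal-tailed 68% interval: Gamma(14, 31.1) quantiles at 0.16 and 0.84.
Posterior mean ≈ 0.450, SD ≈ 0.120; a Normal approximation gives roughly [0.331, 0.570].
Exact: lower = 0.332; upper = 0.568.

[0.332, 0.568]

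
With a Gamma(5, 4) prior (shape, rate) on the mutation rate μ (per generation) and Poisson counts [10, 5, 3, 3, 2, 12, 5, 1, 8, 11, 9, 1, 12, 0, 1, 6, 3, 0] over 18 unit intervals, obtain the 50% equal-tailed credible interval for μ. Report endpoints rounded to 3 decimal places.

Posterior: Gamma(5+92, 4+18) = Gamma(97, 22) (shape, rate).
Equal-tailed 50% interval: Gamma(97, 22) quantiles at 0.25 and 0.75.
Posterior mean ≈ 4.409, SD ≈ 0.448; a Normal approximation gives roughly [4.107, 4.711].
Exact: lower = 4.099; upper = 4.702.

[4.099, 4.702]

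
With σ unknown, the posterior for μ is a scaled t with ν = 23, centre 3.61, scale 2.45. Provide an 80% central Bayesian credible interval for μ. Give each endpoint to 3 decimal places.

The t_23 distribution is symmetric; the 80% interval is 3.61 ± t·2.45 with t_{0.9,23} = 1.319.
Half-width: 1.319 × 2.45 = 3.233.
3.61 − 3.233 = 0.377; 3.61 + 3.233 = 6.843.

[0.377, 6.843]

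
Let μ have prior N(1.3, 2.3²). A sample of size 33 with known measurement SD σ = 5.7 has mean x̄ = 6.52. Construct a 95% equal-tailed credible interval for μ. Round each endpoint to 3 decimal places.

Posterior precision = 1/2.3² + 33/5.7² = 0.1890 + 1.0157 = 1.2047, so posterior SD = 0.9111.
Posterior mean = (1.3/2.3² + 33·6.52/5.7²) / 1.2047 = 5.7009.
Interval: 5.7009 ± 1.960 × 0.9111 → [3.915, 7.487].

[3.915, 7.487]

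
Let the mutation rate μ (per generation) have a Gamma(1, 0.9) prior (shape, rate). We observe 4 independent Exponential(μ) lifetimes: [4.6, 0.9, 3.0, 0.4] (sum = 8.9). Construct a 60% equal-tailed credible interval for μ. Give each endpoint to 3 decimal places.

[0.315, 0.686]

Posterior: Gamma(1+4, 0.9+8.9) = Gamma(5, 9.8) (shape, rate).
Equal-tailed 60% interval: Gamma(5, 9.8) quantiles at 0.2 and 0.8.
Posterior mean ≈ 0.510, SD ≈ 0.228; a Normal approximation gives roughly [0.318, 0.702].
Exact: lower = 0.315; upper = 0.686.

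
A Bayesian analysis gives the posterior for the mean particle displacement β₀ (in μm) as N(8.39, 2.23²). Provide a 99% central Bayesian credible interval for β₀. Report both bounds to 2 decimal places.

[2.65, 14.13]

The posterior is symmetric, so the 99% equal-tailed interval is β₀ = 8.39 ± z·2.23 with z = 2.576.
Half-width: 2.576 × 2.23 = 5.74.
8.39 − 5.74 = 2.65; 8.39 + 5.74 = 14.13.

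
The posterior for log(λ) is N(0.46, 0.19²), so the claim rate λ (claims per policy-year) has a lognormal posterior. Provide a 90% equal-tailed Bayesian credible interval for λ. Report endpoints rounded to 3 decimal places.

[1.159, 2.165]

On the log scale the 90% interval is 0.46 ± 1.645 × 0.19 = [0.1475, 0.7725].
Exponentiate: [e^0.1475, e^0.7725] = [1.159, 2.165].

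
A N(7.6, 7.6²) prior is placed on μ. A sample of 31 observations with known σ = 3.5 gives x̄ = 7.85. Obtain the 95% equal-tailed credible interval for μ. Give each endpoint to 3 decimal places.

[6.620, 9.076]

Posterior precision = 1/7.6² + 31/3.5² = 0.0173 + 2.5306 = 2.5479, so posterior SD = 0.6265.
Posterior mean = (7.6/7.6² + 31·7.85/3.5²) / 2.5479 = 7.8483.
Interval: 7.8483 ± 1.960 × 0.6265 → [6.620, 9.076].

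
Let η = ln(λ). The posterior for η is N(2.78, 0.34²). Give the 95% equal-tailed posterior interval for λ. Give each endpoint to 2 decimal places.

[8.28, 31.39]

On the log scale the 95% interval is 2.78 ± 1.960 × 0.34 = [2.1136, 3.4464].
Exponentiate: [e^2.1136, e^3.4464] = [8.28, 31.39].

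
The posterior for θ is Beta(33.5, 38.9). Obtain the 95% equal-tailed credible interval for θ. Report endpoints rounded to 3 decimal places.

Posterior: Beta(33.5, 38.9).
Equal-tailed 95% interval: the 0.025 and 0.975 quantiles of Beta(33.5, 38.9).
Posterior mean ≈ 0.463, SD ≈ 0.058; a Normal approximation gives roughly [0.349, 0.577].
Exact: F⁻¹(0.025) = 0.350; F⁻¹(0.975) = 0.577.

[0.350, 0.577]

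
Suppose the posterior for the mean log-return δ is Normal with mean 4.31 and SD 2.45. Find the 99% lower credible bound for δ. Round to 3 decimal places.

Need L with P(δ ≥ L) = 0.99: L = 4.31 − z_{0.01}·2.45.
z = 2.326; L = 4.31 − 2.326 × 2.45 = -1.390.

-1.390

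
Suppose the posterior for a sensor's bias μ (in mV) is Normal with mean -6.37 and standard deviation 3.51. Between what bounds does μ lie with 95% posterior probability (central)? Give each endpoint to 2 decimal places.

The posterior is symmetric, so the 95% equal-tailed interval is μ = -6.37 ± z·3.51 with z = 1.960.
Half-width: 1.960 × 3.51 = 6.88.
-6.37 − 6.88 = -13.25; -6.37 + 6.88 = 0.51.

[-13.25, 0.51]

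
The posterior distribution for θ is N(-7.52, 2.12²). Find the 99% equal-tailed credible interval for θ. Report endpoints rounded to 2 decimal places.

The posterior is symmetric, so the 99% equal-tailed interval is θ = -7.52 ± z·2.12 with z = 2.576.
Half-width: 2.576 × 2.12 = 5.46.
-7.52 − 5.46 = -12.98; -7.52 + 5.46 = -2.06.

[-12.98, -2.06]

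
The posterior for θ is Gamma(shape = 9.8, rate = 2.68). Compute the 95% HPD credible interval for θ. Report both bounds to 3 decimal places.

[1.551, 5.985]

The posterior is unimodal and skewed, so the HPD interval has equal density at both endpoints and is the shortest 95% interval.
Solving f(1.551) = f(5.985) with F(5.985) − F(1.551) = 0.95 gives [1.551, 5.985].
For comparison, the equal-tailed interval is [1.738, 6.277]; the HPD is narrower and shifted toward the mode.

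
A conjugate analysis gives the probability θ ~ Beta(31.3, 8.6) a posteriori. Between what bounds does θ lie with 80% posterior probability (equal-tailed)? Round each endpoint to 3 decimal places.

[0.699, 0.864]

Posterior: Beta(31.3, 8.6).
Equal-tailed 80% interval: the 0.1 and 0.9 quantiles of Beta(31.3, 8.6).
Posterior mean ≈ 0.784, SD ≈ 0.064; a Normal approximation gives roughly [0.702, 0.867].
Exact: F⁻¹(0.1) = 0.699; F⁻¹(0.9) = 0.864.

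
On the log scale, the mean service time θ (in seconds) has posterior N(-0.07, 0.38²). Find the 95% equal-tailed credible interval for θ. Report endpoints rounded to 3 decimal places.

On the log scale the 95% interval is -0.07 ± 1.960 × 0.38 = [-0.8148, 0.6748].
Exponentiate: [e^-0.8148, e^0.6748] = [0.443, 1.964].

[0.443, 1.964]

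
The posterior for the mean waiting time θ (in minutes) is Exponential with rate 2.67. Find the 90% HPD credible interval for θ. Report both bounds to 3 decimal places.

The exponential density is strictly decreasing on [0, ∞), so the HPD interval is anchored at 0: [0, q] with P(θ ≤ q) = 0.90.
q = −ln(1 − 0.90) / 2.67 = 2.3026 / 2.67 = 0.862.

[0.000, 0.862]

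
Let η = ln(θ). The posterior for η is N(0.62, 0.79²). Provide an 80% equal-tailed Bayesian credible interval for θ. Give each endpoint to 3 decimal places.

On the log scale the 80% interval is 0.62 ± 1.282 × 0.79 = [-0.3924, 1.6324].
Exponentiate: [e^-0.3924, e^1.6324] = [0.675, 5.116].

[0.675, 5.116]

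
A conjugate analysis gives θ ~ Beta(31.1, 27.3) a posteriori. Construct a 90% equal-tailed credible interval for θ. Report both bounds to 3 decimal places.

[0.425, 0.638]

Posterior: Beta(31.1, 27.3).
Equal-tailed 90% interval: the 0.05 and 0.95 quantiles of Beta(31.1, 27.3).
Posterior mean ≈ 0.533, SD ≈ 0.065; a Normal approximation gives roughly [0.426, 0.639].
Exact: F⁻¹(0.05) = 0.425; F⁻¹(0.95) = 0.638.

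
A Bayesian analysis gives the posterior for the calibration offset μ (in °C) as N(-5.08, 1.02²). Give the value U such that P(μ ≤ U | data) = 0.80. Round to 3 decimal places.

Need U with P(μ ≤ U) = 0.80: U = -5.08 + z_{0.2}·1.02.
z = 0.842; U = -5.08 + 0.842 × 1.02 = -4.222.

-4.222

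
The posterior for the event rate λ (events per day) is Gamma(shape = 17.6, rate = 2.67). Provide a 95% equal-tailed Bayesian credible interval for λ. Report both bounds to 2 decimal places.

Posterior: Gamma(shape 17.6, rate 2.67).
Equal-tailed 95% interval: Gamma(17.6, 2.67) quantiles at 0.025 and 0.975.
Posterior mean ≈ 6.59, SD ≈ 1.57; a Normal approximation gives roughly [3.51, 9.67].
Exact: lower = 3.88; upper = 10.01.

[3.88, 10.01]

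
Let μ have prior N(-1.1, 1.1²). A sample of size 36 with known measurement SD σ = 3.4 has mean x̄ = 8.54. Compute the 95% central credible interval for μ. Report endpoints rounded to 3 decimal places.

Posterior precision = 1/1.1² + 36/3.4² = 0.8264 + 3.1142 = 3.9406, so posterior SD = 0.5038.
Posterior mean = (-1.1/1.1² + 36·8.54/3.4²) / 3.9406 = 6.5183.
Interval: 6.5183 ± 1.960 × 0.5038 → [5.531, 7.506].

[5.531, 7.506]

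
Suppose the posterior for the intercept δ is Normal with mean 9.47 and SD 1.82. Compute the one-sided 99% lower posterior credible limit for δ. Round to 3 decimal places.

5.236

Need L with P(δ ≥ L) = 0.99: L = 9.47 − z_{0.01}·1.82.
z = 2.326; L = 9.47 − 2.326 × 1.82 = 5.236.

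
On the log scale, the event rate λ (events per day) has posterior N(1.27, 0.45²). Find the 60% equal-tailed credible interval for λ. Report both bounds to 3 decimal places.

[2.438, 5.200]

On the log scale the 60% interval is 1.27 ± 0.842 × 0.45 = [0.8913, 1.6487].
Exponentiate: [e^0.8913, e^1.6487] = [2.438, 5.200].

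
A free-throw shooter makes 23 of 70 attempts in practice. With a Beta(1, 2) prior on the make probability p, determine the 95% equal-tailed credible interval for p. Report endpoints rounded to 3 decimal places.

[0.227, 0.440]

Posterior: Beta(1+23, 2+47) = Beta(24, 49).
Equal-tailed 95% interval: the 0.025 and 0.975 quantiles of Beta(24, 49).
Posterior mean ≈ 0.329, SD ≈ 0.055; a Normal approximation gives roughly [0.222, 0.436].
Exact: F⁻¹(0.025) = 0.227; F⁻¹(0.975) = 0.440.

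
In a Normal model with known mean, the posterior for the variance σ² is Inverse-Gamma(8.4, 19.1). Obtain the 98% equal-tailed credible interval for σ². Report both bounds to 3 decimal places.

[1.153, 6.075]

Inverse-Gamma(8.4, 19.1) quantiles: F⁻¹(0.01) and F⁻¹(0.99).
Equivalently, 1/σ² ~ Gamma(8.4, rate = 19.1); invert its 0.99 and 0.01 quantiles.
Posterior mean ≈ 2.581, SD ≈ 1.020; a Normal approximation gives roughly [0.208, 4.955].
Exact: lower = 1.153; upper = 6.075.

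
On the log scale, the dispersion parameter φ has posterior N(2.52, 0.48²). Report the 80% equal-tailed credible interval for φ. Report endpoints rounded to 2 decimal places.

On the log scale the 80% interval is 2.52 ± 1.282 × 0.48 = [1.9049, 3.1351].
Exponentiate: [e^1.9049, e^3.1351] = [6.72, 22.99].

[6.72, 22.99]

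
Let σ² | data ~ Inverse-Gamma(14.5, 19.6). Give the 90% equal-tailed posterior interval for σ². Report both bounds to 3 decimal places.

Inverse-Gamma(14.5, 19.6) quantiles: F⁻¹(0.05) and F⁻¹(0.95).
Equivalently, 1/σ² ~ Gamma(14.5, rate = 19.6); invert its 0.95 and 0.05 quantiles.
Posterior mean ≈ 1.452, SD ≈ 0.411; a Normal approximation gives roughly [0.776, 2.127].
Exact: lower = 0.921; upper = 2.214.

[0.921, 2.214]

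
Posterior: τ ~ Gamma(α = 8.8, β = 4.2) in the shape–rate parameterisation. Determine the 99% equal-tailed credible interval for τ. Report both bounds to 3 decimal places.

[0.719, 4.355]

Posterior: Gamma(shape 8.8, rate 4.2).
Equal-tailed 99% interval: Gamma(8.8, 4.2) quantiles at 0.005 and 0.995.
Posterior mean ≈ 2.095, SD ≈ 0.706; a Normal approximation gives roughly [0.276, 3.915].
Exact: lower = 0.719; upper = 4.355.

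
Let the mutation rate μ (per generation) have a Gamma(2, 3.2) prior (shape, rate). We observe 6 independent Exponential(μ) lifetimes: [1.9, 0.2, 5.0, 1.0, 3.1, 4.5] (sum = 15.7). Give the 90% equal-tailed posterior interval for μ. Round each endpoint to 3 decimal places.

[0.211, 0.696]

Posterior: Gamma(2+6, 3.2+15.7) = Gamma(8, 18.9) (shape, rate).
Equal-tailed 90% interval: Gamma(8, 18.9) quantiles at 0.05 and 0.95.
Posterior mean ≈ 0.423, SD ≈ 0.150; a Normal approximation gives roughly [0.177, 0.669].
Exact: lower = 0.211; upper = 0.696.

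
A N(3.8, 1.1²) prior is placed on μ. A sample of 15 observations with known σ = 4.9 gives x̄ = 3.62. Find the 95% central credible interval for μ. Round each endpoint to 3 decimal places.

[2.096, 5.350]

Posterior precision = 1/1.1² + 15/4.9² = 0.8264 + 0.6247 = 1.4512, so posterior SD = 0.8301.
Posterior mean = (3.8/1.1² + 15·3.62/4.9²) / 1.4512 = 3.7225.
Interval: 3.7225 ± 1.960 × 0.8301 → [2.096, 5.350].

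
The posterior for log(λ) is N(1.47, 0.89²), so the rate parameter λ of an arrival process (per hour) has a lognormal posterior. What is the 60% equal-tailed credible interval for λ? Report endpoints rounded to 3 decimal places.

[2.056, 9.199]

On the log scale the 60% interval is 1.47 ± 0.842 × 0.89 = [0.7210, 2.2190].
Exponentiate: [e^0.7210, e^2.2190] = [2.056, 9.199].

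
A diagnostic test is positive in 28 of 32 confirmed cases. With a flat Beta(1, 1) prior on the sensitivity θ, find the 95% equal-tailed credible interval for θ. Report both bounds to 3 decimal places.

Posterior: Beta(1+28, 1+4) = Beta(29, 5).
Equal-tailed 95% interval: the 0.025 and 0.975 quantiles of Beta(29, 5).
Posterior mean ≈ 0.853, SD ≈ 0.060; a Normal approximation gives roughly [0.736, 0.970].
Exact: F⁻¹(0.025) = 0.718; F⁻¹(0.975) = 0.949.

[0.718, 0.949]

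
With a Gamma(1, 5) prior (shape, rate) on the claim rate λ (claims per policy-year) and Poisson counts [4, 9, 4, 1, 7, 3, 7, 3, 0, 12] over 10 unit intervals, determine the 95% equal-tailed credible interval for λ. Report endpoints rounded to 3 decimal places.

[2.532, 4.395]

Posterior: Gamma(1+50, 5+10) = Gamma(51, 15) (shape, rate).
Equal-tailed 95% interval: Gamma(51, 15) quantiles at 0.025 and 0.975.
Posterior mean ≈ 3.400, SD ≈ 0.476; a Normal approximation gives roughly [2.467, 4.333].
Exact: lower = 2.532; upper = 4.395.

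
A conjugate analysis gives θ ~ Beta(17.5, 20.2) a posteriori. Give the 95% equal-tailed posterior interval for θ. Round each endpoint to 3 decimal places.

Posterior: Beta(17.5, 20.2).
Equal-tailed 95% interval: the 0.025 and 0.975 quantiles of Beta(17.5, 20.2).
Posterior mean ≈ 0.464, SD ≈ 0.080; a Normal approximation gives roughly [0.307, 0.621].
Exact: F⁻¹(0.025) = 0.310; F⁻¹(0.975) = 0.622.

[0.310, 0.622]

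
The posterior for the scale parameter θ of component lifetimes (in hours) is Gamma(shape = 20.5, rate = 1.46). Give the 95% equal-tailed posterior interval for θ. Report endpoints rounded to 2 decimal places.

[8.64, 20.74]

Posterior: Gamma(shape 20.5, rate 1.46).
Equal-tailed 95% interval: Gamma(20.5, 1.46) quantiles at 0.025 and 0.975.
Posterior mean ≈ 14.04, SD ≈ 3.10; a Normal approximation gives roughly [7.96, 20.12].
Exact: lower = 8.64; upper = 20.74.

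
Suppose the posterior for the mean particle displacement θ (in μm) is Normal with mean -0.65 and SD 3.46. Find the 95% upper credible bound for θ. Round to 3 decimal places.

5.041

Need U with P(θ ≤ U) = 0.95: U = -0.65 + z_{0.05}·3.46.
z = 1.645; U = -0.65 + 1.645 × 3.46 = 5.041.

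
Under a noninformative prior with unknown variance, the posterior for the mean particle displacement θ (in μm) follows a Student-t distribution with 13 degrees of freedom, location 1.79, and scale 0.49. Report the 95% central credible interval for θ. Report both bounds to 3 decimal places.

The t_13 distribution is symmetric; the 95% interval is 1.79 ± t·0.49 with t_{0.975,13} = 2.160.
Half-width: 2.160 × 0.49 = 1.059.
1.79 − 1.059 = 0.731; 1.79 + 1.059 = 2.849.

[0.731, 2.849]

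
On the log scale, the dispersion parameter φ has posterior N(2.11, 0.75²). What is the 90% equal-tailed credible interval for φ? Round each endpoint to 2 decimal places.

On the log scale the 90% interval is 2.11 ± 1.645 × 0.75 = [0.8764, 3.3436].
Exponentiate: [e^0.8764, e^3.3436] = [2.40, 28.32].

[2.40, 28.32]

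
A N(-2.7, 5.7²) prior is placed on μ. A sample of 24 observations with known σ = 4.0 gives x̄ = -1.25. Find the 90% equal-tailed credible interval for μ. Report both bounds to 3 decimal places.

Posterior precision = 1/5.7² + 24/4.0² = 0.0308 + 1.5000 = 1.5308, so posterior SD = 0.8082.
Posterior mean = (-2.7/5.7² + 24·-1.25/4.0²) / 1.5308 = -1.2792.
Interval: -1.2792 ± 1.645 × 0.8082 → [-2.609, 0.050].

[-2.609, 0.050]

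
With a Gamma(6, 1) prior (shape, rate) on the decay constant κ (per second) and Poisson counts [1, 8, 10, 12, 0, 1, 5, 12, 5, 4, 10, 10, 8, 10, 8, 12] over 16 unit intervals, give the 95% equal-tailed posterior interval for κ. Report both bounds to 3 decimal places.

Posterior: Gamma(6+116, 1+16) = Gamma(122, 17) (shape, rate).
Equal-tailed 95% interval: Gamma(122, 17) quantiles at 0.025 and 0.975.
Posterior mean ≈ 7.176, SD ≈ 0.650; a Normal approximation gives roughly [5.903, 8.450].
Exact: lower = 5.960; upper = 8.505.

[5.960, 8.505]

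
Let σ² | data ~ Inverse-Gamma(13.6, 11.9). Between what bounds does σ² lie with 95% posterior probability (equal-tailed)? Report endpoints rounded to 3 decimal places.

[0.548, 1.617]

Inverse-Gamma(13.6, 11.9) quantiles: F⁻¹(0.025) and F⁻¹(0.975).
Equivalently, 1/σ² ~ Gamma(13.6, rate = 11.9); invert its 0.975 and 0.025 quantiles.
Posterior mean ≈ 0.944, SD ≈ 0.277; a Normal approximation gives roughly [0.401, 1.488].
Exact: lower = 0.548; upper = 1.617.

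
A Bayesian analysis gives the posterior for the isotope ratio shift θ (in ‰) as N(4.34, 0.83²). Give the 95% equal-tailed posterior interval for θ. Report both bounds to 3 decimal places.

[2.713, 5.967]

The posterior is symmetric, so the 95% equal-tailed interval is θ = 4.34 ± z·0.83 with z = 1.960.
Half-width: 1.960 × 0.83 = 1.627.
4.34 − 1.627 = 2.713; 4.34 + 1.627 = 5.967.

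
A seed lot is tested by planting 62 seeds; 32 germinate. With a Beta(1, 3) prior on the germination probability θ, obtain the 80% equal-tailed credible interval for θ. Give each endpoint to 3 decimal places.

[0.421, 0.579]

Posterior: Beta(1+32, 3+30) = Beta(33, 33).
Equal-tailed 80% interval: the 0.1 and 0.9 quantiles of Beta(33, 33).
Posterior mean ≈ 0.500, SD ≈ 0.061; a Normal approximation gives roughly [0.422, 0.578].
Exact: F⁻¹(0.1) = 0.421; F⁻¹(0.9) = 0.579.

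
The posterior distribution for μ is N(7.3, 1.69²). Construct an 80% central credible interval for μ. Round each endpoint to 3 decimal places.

[5.134, 9.466]

The posterior is symmetric, so the 80% equal-tailed interval is μ = 7.3 ± z·1.69 with z = 1.282.
Half-width: 1.282 × 1.69 = 2.166.
7.3 − 2.166 = 5.134; 7.3 + 2.166 = 9.466.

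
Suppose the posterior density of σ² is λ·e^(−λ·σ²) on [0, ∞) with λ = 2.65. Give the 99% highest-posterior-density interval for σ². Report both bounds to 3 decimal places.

[0.000, 1.738]

The exponential density is strictly decreasing on [0, ∞), so the HPD interval is anchored at 0: [0, q] with P(σ² ≤ q) = 0.99.
q = −ln(1 − 0.99) / 2.65 = 4.6052 / 2.65 = 1.738.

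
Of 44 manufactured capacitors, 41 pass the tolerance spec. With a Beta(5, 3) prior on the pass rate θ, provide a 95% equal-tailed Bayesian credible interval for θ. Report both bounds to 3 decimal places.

Posterior: Beta(5+41, 3+3) = Beta(46, 6).
Equal-tailed 95% interval: the 0.025 and 0.975 quantiles of Beta(46, 6).
Posterior mean ≈ 0.885, SD ≈ 0.044; a Normal approximation gives roughly [0.799, 0.971].
Exact: F⁻¹(0.025) = 0.786; F⁻¹(0.975) = 0.956.

[0.786, 0.956]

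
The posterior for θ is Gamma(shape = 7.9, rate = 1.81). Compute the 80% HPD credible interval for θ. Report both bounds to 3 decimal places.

The posterior is unimodal and skewed, so the HPD interval has equal density at both endpoints and is the shortest 80% interval.
Solving f(2.226) = f(6.016) with F(6.016) − F(2.226) = 0.80 gives [2.226, 6.016].
For comparison, the equal-tailed interval is [2.530, 6.435]; the HPD is narrower and shifted toward the mode.

[2.226, 6.016]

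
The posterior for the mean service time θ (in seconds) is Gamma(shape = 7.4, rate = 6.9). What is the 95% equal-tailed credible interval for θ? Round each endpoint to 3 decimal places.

[0.445, 1.972]

Posterior: Gamma(shape 7.4, rate 6.9).
Equal-tailed 95% interval: Gamma(7.4, 6.9) quantiles at 0.025 and 0.975.
Posterior mean ≈ 1.072, SD ≈ 0.394; a Normal approximation gives roughly [0.300, 1.845].
Exact: lower = 0.445; upper = 1.972.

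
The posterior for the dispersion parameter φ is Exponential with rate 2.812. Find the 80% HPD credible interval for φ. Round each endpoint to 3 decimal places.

[0.000, 0.572]

The exponential density is strictly decreasing on [0, ∞), so the HPD interval is anchored at 0: [0, q] with P(φ ≤ q) = 0.80.
q = −ln(1 − 0.80) / 2.812 = 1.6094 / 2.812 = 0.572.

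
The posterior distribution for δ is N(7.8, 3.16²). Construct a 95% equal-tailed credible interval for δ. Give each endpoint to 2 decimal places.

[1.61, 13.99]

The posterior is symmetric, so the 95% equal-tailed interval is δ = 7.8 ± z·3.16 with z = 1.960.
Half-width: 1.960 × 3.16 = 6.19.
7.8 − 6.19 = 1.61; 7.8 + 6.19 = 13.99.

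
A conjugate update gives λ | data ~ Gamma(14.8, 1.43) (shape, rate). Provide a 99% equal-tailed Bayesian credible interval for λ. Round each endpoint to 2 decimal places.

[4.73, 18.58]

Posterior: Gamma(shape 14.8, rate 1.43).
Equal-tailed 99% interval: Gamma(14.8, 1.43) quantiles at 0.005 and 0.995.
Posterior mean ≈ 10.35, SD ≈ 2.69; a Normal approximation gives roughly [3.42, 17.28].
Exact: lower = 4.73; upper = 18.58.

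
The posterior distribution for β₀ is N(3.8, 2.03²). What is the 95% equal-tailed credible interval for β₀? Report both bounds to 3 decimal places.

The posterior is symmetric, so the 95% equal-tailed interval is β₀ = 3.8 ± z·2.03 with z = 1.960.
Half-width: 1.960 × 2.03 = 3.979.
3.8 − 3.979 = -0.179; 3.8 + 3.979 = 7.779.

[-0.179, 7.779]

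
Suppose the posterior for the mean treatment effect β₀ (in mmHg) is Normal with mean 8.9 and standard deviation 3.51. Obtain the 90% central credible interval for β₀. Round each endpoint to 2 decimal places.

The posterior is symmetric, so the 90% equal-tailed interval is β₀ = 8.9 ± z·3.51 with z = 1.645.
Half-width: 1.645 × 3.51 = 5.77.
8.9 − 5.77 = 3.13; 8.9 + 5.77 = 14.67.

[3.13, 14.67]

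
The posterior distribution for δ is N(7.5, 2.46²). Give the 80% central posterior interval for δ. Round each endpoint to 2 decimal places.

[4.35, 10.65]

The posterior is symmetric, so the 80% equal-tailed interval is δ = 7.5 ± z·2.46 with z = 1.282.
Half-width: 1.282 × 2.46 = 3.15.
7.5 − 3.15 = 4.35; 7.5 + 3.15 = 10.65.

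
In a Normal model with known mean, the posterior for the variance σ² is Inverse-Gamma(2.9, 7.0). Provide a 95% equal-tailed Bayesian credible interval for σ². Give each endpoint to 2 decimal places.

[0.99, 12.15]

Inverse-Gamma(2.9, 7.0) quantiles: F⁻¹(0.025) and F⁻¹(0.975).
Equivalently, 1/σ² ~ Gamma(2.9, rate = 7.0); invert its 0.975 and 0.025 quantiles.
Posterior mean ≈ 3.68, SD ≈ 3.88; a Normal approximation gives roughly [-3.93, 11.30].
Exact: lower = 0.99; upper = 12.15.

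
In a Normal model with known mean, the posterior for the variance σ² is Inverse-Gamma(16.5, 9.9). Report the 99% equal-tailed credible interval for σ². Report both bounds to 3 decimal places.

[0.343, 1.252]

Inverse-Gamma(16.5, 9.9) quantiles: F⁻¹(0.005) and F⁻¹(0.995).
Equivalently, 1/σ² ~ Gamma(16.5, rate = 9.9); invert its 0.995 and 0.005 quantiles.
Posterior mean ≈ 0.639, SD ≈ 0.168; a Normal approximation gives roughly [0.207, 1.071].
Exact: lower = 0.343; upper = 1.252.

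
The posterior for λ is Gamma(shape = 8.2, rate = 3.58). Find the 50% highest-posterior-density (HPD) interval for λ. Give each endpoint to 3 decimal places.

The posterior is unimodal and skewed, so the HPD interval has equal density at both endpoints and is the shortest 50% interval.
Solving f(1.542) = f(2.567) with F(2.567) − F(1.542) = 0.50 gives [1.542, 2.567].
For comparison, the equal-tailed interval is [1.713, 2.768]; the HPD is narrower and shifted toward the mode.

[1.542, 2.567]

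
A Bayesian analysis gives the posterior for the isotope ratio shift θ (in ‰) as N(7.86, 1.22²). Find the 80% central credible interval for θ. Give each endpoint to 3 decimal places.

[6.297, 9.423]

The posterior is symmetric, so the 80% equal-tailed interval is θ = 7.86 ± z·1.22 with z = 1.282.
Half-width: 1.282 × 1.22 = 1.563.
7.86 − 1.563 = 6.297; 7.86 + 1.563 = 9.423.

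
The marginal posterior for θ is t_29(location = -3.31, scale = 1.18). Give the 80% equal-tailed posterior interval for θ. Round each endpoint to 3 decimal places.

The t_29 distribution is symmetric; the 80% interval is -3.31 ± t·1.18 with t_{0.9,29} = 1.311.
Half-width: 1.311 × 1.18 = 1.547.
-3.31 − 1.547 = -4.857; -3.31 + 1.547 = -1.763.

[-4.857, -1.763]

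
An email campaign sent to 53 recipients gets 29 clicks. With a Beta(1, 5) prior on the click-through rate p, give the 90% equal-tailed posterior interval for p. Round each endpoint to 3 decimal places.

Posterior: Beta(1+29, 5+24) = Beta(30, 29).
Equal-tailed 90% interval: the 0.05 and 0.95 quantiles of Beta(30, 29).
Posterior mean ≈ 0.508, SD ≈ 0.065; a Normal approximation gives roughly [0.402, 0.615].
Exact: F⁻¹(0.05) = 0.402; F⁻¹(0.95) = 0.615.

[0.402, 0.615]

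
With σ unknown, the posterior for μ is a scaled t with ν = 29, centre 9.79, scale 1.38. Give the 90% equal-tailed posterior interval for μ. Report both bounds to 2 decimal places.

The t_29 distribution is symmetric; the 90% interval is 9.79 ± t·1.38 with t_{0.95,29} = 1.699.
Half-width: 1.699 × 1.38 = 2.34.
9.79 − 2.34 = 7.45; 9.79 + 2.34 = 12.13.

[7.45, 12.13]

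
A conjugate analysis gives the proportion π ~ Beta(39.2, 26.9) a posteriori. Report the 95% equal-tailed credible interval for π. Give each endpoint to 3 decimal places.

Posterior: Beta(39.2, 26.9).
Equal-tailed 95% interval: the 0.025 and 0.975 quantiles of Beta(39.2, 26.9).
Posterior mean ≈ 0.593, SD ≈ 0.060; a Normal approximation gives roughly [0.475, 0.711].
Exact: F⁻¹(0.025) = 0.473; F⁻¹(0.975) = 0.708.

[0.473, 0.708]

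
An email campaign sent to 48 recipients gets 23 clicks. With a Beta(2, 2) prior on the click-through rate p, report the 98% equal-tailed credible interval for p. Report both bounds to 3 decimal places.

Posterior: Beta(2+23, 2+25) = Beta(25, 27).
Equal-tailed 98% interval: the 0.01 and 0.99 quantiles of Beta(25, 27).
Posterior mean ≈ 0.481, SD ≈ 0.069; a Normal approximation gives roughly [0.321, 0.640].
Exact: F⁻¹(0.01) = 0.324; F⁻¹(0.99) = 0.640.

[0.324, 0.640]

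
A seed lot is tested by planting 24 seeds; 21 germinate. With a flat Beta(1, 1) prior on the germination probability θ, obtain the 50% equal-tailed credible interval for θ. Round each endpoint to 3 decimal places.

Posterior: Beta(1+21, 1+3) = Beta(22, 4).
Equal-tailed 50% interval: the 0.25 and 0.75 quantiles of Beta(22, 4).
Posterior mean ≈ 0.846, SD ≈ 0.069; a Normal approximation gives roughly [0.799, 0.893].
Exact: F⁻¹(0.25) = 0.804; F⁻¹(0.75) = 0.898.

[0.804, 0.898]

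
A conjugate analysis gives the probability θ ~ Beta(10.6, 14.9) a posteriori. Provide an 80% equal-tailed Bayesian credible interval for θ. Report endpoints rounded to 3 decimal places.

[0.293, 0.541]

Posterior: Beta(10.6, 14.9).
Equal-tailed 80% interval: the 0.1 and 0.9 quantiles of Beta(10.6, 14.9).
Posterior mean ≈ 0.416, SD ≈ 0.096; a Normal approximation gives roughly [0.293, 0.538].
Exact: F⁻¹(0.1) = 0.293; F⁻¹(0.9) = 0.541.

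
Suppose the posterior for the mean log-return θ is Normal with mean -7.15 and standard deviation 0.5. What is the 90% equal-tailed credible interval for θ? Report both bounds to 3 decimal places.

The posterior is symmetric, so the 90% equal-tailed interval is θ = -7.15 ± z·0.5 with z = 1.645.
Half-width: 1.645 × 0.5 = 0.822.
-7.15 − 0.822 = -7.972; -7.15 + 0.822 = -6.328.

[-7.972, -6.328]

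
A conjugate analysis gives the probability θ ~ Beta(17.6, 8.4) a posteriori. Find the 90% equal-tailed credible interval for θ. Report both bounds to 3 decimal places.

[0.521, 0.817]

Posterior: Beta(17.6, 8.4).
Equal-tailed 90% interval: the 0.05 and 0.95 quantiles of Beta(17.6, 8.4).
Posterior mean ≈ 0.677, SD ≈ 0.090; a Normal approximation gives roughly [0.529, 0.825].
Exact: F⁻¹(0.05) = 0.521; F⁻¹(0.95) = 0.817.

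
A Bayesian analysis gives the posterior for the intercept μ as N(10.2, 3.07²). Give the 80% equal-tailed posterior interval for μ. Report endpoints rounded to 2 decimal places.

The posterior is symmetric, so the 80% equal-tailed interval is μ = 10.2 ± z·3.07 with z = 1.282.
Half-width: 1.282 × 3.07 = 3.93.
10.2 − 3.93 = 6.27; 10.2 + 3.93 = 14.13.

[6.27, 14.13]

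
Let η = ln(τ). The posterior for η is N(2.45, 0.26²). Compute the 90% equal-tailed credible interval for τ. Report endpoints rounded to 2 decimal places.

On the log scale the 90% interval is 2.45 ± 1.645 × 0.26 = [2.0223, 2.8777].
Exponentiate: [e^2.0223, e^2.8777] = [7.56, 17.77].

[7.56, 17.77]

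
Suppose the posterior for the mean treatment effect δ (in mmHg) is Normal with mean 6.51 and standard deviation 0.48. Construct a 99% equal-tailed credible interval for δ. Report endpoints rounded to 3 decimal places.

The posterior is symmetric, so the 99% equal-tailed interval is δ = 6.51 ± z·0.48 with z = 2.576.
Half-width: 2.576 × 0.48 = 1.236.
6.51 − 1.236 = 5.274; 6.51 + 1.236 = 7.746.

[5.274, 7.746]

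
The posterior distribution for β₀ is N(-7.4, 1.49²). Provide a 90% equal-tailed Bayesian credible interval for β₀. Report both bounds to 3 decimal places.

The posterior is symmetric, so the 90% equal-tailed interval is β₀ = -7.4 ± z·1.49 with z = 1.645.
Half-width: 1.645 × 1.49 = 2.451.
-7.4 − 2.451 = -9.851; -7.4 + 2.451 = -4.949.

[-9.851, -4.949]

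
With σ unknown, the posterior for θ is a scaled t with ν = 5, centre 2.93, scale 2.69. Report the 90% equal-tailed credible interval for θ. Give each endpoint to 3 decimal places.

[-2.490, 8.350]

The t_5 distribution is symmetric; the 90% interval is 2.93 ± t·2.69 with t_{0.95,5} = 2.015.
Half-width: 2.015 × 2.69 = 5.420.
2.93 − 5.420 = -2.490; 2.93 + 5.420 = 8.350.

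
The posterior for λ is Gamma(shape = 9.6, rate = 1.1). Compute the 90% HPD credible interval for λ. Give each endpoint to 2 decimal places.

[4.18, 13.12]

The posterior is unimodal and skewed, so the HPD interval has equal density at both endpoints and is the shortest 90% interval.
Solving f(4.18) = f(13.12) with F(13.12) − F(4.18) = 0.90 gives [4.18, 13.12].
For comparison, the equal-tailed interval is [4.67, 13.82]; the HPD is narrower and shifted toward the mode.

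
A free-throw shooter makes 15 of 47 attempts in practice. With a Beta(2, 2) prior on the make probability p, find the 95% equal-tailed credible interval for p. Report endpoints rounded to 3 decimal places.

Posterior: Beta(2+15, 2+32) = Beta(17, 34).
Equal-tailed 95% interval: the 0.025 and 0.975 quantiles of Beta(17, 34).
Posterior mean ≈ 0.333, SD ≈ 0.065; a Normal approximation gives roughly [0.205, 0.461].
Exact: F⁻¹(0.025) = 0.212; F⁻¹(0.975) = 0.467.

[0.212, 0.467]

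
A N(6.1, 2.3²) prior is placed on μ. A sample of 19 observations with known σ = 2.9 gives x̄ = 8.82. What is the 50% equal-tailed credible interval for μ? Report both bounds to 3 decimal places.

Posterior precision = 1/2.3² + 19/2.9² = 0.1890 + 2.2592 = 2.4483, so posterior SD = 0.6391.
Posterior mean = (6.1/2.3² + 19·8.82/2.9²) / 2.4483 = 8.6100.
Interval: 8.6100 ± 0.674 × 0.6391 → [8.179, 9.041].

[8.179, 9.041]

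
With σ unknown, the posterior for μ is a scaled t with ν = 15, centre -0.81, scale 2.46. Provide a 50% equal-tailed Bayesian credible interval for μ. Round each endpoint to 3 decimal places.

[-2.510, 0.890]

The t_15 distribution is symmetric; the 50% interval is -0.81 ± t·2.46 with t_{0.75,15} = 0.691.
Half-width: 0.691 × 2.46 = 1.700.
-0.81 − 1.700 = -2.510; -0.81 + 1.700 = 0.890.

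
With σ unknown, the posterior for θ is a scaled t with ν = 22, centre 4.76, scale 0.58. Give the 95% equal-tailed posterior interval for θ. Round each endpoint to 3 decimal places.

The t_22 distribution is symmetric; the 95% interval is 4.76 ± t·0.58 with t_{0.975,22} = 2.074.
Half-width: 2.074 × 0.58 = 1.203.
4.76 − 1.203 = 3.557; 4.76 + 1.203 = 5.963.

[3.557, 5.963]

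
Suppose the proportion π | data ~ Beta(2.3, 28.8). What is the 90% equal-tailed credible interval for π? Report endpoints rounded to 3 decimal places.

[0.016, 0.163]

Posterior: Beta(2.3, 28.8).
Equal-tailed 90% interval: the 0.05 and 0.95 quantiles of Beta(2.3, 28.8).
Posterior mean ≈ 0.074, SD ≈ 0.046; a Normal approximation gives roughly [-0.002, 0.150].
Exact: F⁻¹(0.05) = 0.016; F⁻¹(0.95) = 0.163.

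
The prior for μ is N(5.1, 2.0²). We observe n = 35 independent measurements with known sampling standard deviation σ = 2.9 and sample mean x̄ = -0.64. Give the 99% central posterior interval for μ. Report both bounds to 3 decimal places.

[-1.541, 0.912]

Posterior precision = 1/2.0² + 35/2.9² = 0.2500 + 4.1617 = 4.4117, so posterior SD = 0.4761.
Posterior mean = (5.1/2.0² + 35·-0.64/2.9²) / 4.4117 = -0.3147.
Interval: -0.3147 ± 2.576 × 0.4761 → [-1.541, 0.912].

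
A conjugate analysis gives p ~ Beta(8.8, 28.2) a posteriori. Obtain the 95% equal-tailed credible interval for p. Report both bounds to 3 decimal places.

[0.117, 0.385]

Posterior: Beta(8.8, 28.2).
Equal-tailed 95% interval: the 0.025 and 0.975 quantiles of Beta(8.8, 28.2).
Posterior mean ≈ 0.238, SD ≈ 0.069; a Normal approximation gives roughly [0.102, 0.373].
Exact: F⁻¹(0.025) = 0.117; F⁻¹(0.975) = 0.385.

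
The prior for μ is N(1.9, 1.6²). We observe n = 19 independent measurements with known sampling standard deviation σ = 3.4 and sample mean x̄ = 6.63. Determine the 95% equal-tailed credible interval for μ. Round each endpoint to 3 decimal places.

Posterior precision = 1/1.6² + 19/3.4² = 0.3906 + 1.6436 = 2.0342, so posterior SD = 0.7011.
Posterior mean = (1.9/1.6² + 19·6.63/3.4²) / 2.0342 = 5.7217.
Interval: 5.7217 ± 1.960 × 0.7011 → [4.348, 7.096].

[4.348, 7.096]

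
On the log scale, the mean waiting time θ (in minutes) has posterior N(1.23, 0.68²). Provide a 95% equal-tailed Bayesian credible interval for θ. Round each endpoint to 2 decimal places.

[0.90, 12.97]

On the log scale the 95% interval is 1.23 ± 1.960 × 0.68 = [-0.1028, 2.5628].
Exponentiate: [e^-0.1028, e^2.5628] = [0.90, 12.97].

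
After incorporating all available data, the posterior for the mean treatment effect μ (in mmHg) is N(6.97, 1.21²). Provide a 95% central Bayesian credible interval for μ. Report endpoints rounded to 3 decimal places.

[4.598, 9.342]

The posterior is symmetric, so the 95% equal-tailed interval is μ = 6.97 ± z·1.21 with z = 1.960.
Half-width: 1.960 × 1.21 = 2.372.
6.97 − 2.372 = 4.598; 6.97 + 2.372 = 9.342.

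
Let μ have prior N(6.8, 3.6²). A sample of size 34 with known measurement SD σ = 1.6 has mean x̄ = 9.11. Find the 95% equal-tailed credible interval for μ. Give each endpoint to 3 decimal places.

[8.560, 9.633]

Posterior precision = 1/3.6² + 34/1.6² = 0.0772 + 13.2812 = 13.3584, so posterior SD = 0.2736.
Posterior mean = (6.8/3.6² + 34·9.11/1.6²) / 13.3584 = 9.0967.
Interval: 9.0967 ± 1.960 × 0.2736 → [8.560, 9.633].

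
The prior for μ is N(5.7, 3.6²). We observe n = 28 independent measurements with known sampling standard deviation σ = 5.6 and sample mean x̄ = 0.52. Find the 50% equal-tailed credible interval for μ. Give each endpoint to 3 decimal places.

Posterior precision = 1/3.6² + 28/5.6² = 0.0772 + 0.8929 = 0.9700, so posterior SD = 1.0153.
Posterior mean = (5.7/3.6² + 28·0.52/5.6²) / 0.9700 = 0.9320.
Interval: 0.9320 ± 0.674 × 1.0153 → [0.247, 1.617].

[0.247, 1.617]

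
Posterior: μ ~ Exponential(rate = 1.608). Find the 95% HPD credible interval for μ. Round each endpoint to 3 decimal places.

The exponential density is strictly decreasing on [0, ∞), so the HPD interval is anchored at 0: [0, q] with P(μ ≤ q) = 0.95.
q = −ln(1 − 0.95) / 1.608 = 2.9957 / 1.608 = 1.863.

[0.000, 1.863]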